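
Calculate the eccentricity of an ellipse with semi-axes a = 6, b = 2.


c = sqrt(36-4) = sqrt(32) = 5.6569
e = c/a = sqrt(32)/6 = 0.9428

e = 0.9428


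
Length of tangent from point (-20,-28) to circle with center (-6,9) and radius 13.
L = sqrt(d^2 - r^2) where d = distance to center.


d = sqrt((-20+ 6)^2 + (-28-9)^2) = sqrt(196+1369) = 39.5601
L = sqrt(1565.0000 - 169) = sqrt(1396.0000) = 37.3631

37.3631


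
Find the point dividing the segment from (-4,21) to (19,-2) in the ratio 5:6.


Px = (5*19 + 6*(-4))/11 = 71/11 = 6.4545
Py = (5*(-2) + 6*21)/11 = 116/11 = 10.5455

P = (6.4545, 10.5455)


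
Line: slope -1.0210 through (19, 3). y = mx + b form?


y - 3 = -1.0210(x - 19)
y = -1.0210x + 3 + 1.0210*19
y = -1.0210x + 22.3990

y = -1.0210x + 22.3990


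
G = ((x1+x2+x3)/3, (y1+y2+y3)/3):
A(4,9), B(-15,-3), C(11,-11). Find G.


Gx = (4- 15+11)/3 = 0/3 = 0
Gy = (9- 3- 11)/3 = -5/3 = -1.6667

G = (0, -1.6667)


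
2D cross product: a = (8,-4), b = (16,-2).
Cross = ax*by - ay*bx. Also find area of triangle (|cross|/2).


cross = 8*(-2) + 4*16 = -16 + 64 = 48
Triangle area = |48|/2 = 48/2 = 24.0000

cross = 48, triangle area = 24.0000


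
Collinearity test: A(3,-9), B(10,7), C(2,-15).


3*(7+ 15) + 10*(-15+ 9) + 2*(-9-7)
= 66 - 60 - 32 = -26

No, not collinear (determinant = -26)


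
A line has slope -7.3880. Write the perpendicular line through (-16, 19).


Perpendicular slope = -1/m1 = -1/(-7.3880) = 0.1354
b2 = y0 - m2*x0 = 19 - 16/(-7.3880) = 19 + 2.1657 = 21.1657

y = 0.1354x + 21.1657


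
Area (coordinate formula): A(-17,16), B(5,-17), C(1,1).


-17*(-17-1) = 306
5*(1-16) = -75
1*(16+ 17) = 33
sum = 264
Area = |264|/2 = 132.0000

132.0000 sq units


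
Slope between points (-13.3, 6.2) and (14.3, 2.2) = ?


dy = 2.2 - 6.2 = -4.0
dx = 14.3 + 13.3 = 27.6
m = -4.0/27.6 = -0.1449

m = -0.1449


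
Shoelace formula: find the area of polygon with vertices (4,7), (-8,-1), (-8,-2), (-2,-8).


sum(xi*y_{i+1}) = 4*(-1) - 8*(-2) - 8*(-8) - 2*7 = 62
sum(yi*x_{i+1}) = 7*(-8) - 1*(-8) - 2*(-2) - 8*4 = -76
Area = |62 + 76|/2 = 138/2 = 69.0000

69.0000 sq units


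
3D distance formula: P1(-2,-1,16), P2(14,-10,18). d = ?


dx=16, dy=-9, dz=2
d = sqrt(256+81+4) = sqrt(341) = 18.4662

18.4662


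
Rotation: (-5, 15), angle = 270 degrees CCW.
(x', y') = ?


cos(270) = 0, sin(270) = -1
x' = -5*0 - 15*(-1) = 15
y' = -5*(-1) + 15*0 = 5

(15, 5)


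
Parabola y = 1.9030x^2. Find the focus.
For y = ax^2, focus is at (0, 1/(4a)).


a = 1.9030
4a = 7.6120
focus = (0, 1/7.6120) = (0, 0.1314)

Focus = (0, 0.1314)


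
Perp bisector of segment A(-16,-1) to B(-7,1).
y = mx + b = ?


Midpoint = (-11.5, 0)
Slope of AB = dy/dx = 2/9 = 0.2222
Perp slope = -dx/dy = -9/2 = -4.5000
b = My - (perp slope)*Mx = 0 + (9*(-11.5))/2 = 0 - 51.7500 = -51.7500

y = -4.5000x - 51.7500


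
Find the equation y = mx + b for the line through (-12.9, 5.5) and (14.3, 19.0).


m = (13.5)/(27.2) = 0.4963
b = y1 - m*x1 = 5.5 - (13.5*(-12.9))/(27.2) = 5.5 + 6.4026 = 11.9026

y = 0.4963x + 11.9026


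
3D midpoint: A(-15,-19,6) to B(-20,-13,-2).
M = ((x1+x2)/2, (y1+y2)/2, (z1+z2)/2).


Mx = (-15- 20)/2 = -17.5000
My = (-19- 13)/2 = -16.0000
Mz = (6- 2)/2 = 2.0000

M = (-17.5000, -16.0000, 2.0000)


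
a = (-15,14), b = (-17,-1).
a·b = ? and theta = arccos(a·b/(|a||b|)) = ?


a·b = -15*(-17) + 14*(-1) = 255 - 14 = 241
|a| = sqrt(225+196) = 20.5183
|b| = sqrt(289+1) = 17.0294
cos(theta) = 241/(sqrt(421)*sqrt(290)) = 241/sqrt(122090) = 0.689727
theta = arccos(241/sqrt(122090)) = 46.3915 degrees

a·b = 241, theta = 46.3915 deg


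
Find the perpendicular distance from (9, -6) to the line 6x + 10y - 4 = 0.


|6*9 + 10*(-6) - 4| = |-10| = 10
sqrt(36 + 100) = sqrt(136) = 11.6619
d = 10/sqrt(136) = 0.8575

0.8575


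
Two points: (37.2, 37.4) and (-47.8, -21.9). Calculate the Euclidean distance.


dx = -47.8 - 37.2 = -85.0
dy = -21.9 - 37.4 = -59.3
d = sqrt(7225.0 + 3516.49) = sqrt(10741.49) = 103.6412

103.6412


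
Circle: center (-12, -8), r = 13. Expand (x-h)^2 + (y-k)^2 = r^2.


(x+ 12)^2 + (y+ 8)^2 = 13^2
D = -2h = 24, E = -2k = 16
F = h^2+k^2-r^2 = 144+64-169 = 39

x^2 + y^2 + 24x + 16y + 39 = 0


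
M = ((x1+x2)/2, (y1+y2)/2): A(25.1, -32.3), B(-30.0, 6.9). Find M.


Mx = (25.1 - 30.0)/2 = -4.9/2 = -2.4500
My = (-32.3 + 6.9)/2 = -25.4/2 = -12.7000

(-2.4500, -12.7000)


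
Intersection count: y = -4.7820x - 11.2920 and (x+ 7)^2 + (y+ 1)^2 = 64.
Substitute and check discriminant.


Substitute y = -4.7820x - 11.2920: (x+ 7)^2 + (-4.7820x- 11.2920+ 1)^2 = 64
Expand to Ax^2 + Bx + C = 0, where b-k = -10.292
A = 1+m^2 = 23.867524
B = 2(m(b-k) - h) = 2(-4.7820*(-10.292) + 7) = 112.432688
C = h^2 + (b-k)^2 - r^2 = 49 + 105.925264 - 64 = 90.925264
disc = B^2-4AC = 12641.1093 - 8680.6437 = 3960.4656
disc > 0

2 intersection points


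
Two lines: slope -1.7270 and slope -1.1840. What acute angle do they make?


m1-m2 = -0.543
1+m1*m2 = 3.044768
tan(theta) = |-0.543/3.044768| = 0.178339
theta = arctan(|-0.543/3.044768|) = 10.1117 degrees (acute angle)

10.1117 degrees


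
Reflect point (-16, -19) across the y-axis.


Reflection rule for y-axis: (-x, y)
(-16, -19) -> (16, -19)

(16, -19)


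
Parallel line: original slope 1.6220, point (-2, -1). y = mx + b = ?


Parallel lines have equal slopes.
m2 = 1.6220
b2 = -1 - 1.6220*(-2) = 2.2440

y = 1.6220x + 2.2440


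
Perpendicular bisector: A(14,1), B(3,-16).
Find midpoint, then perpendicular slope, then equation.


Midpoint = (8.5, -7.5)
Slope of AB = dy/dx = -17/(-11) = 1.5455
Perp slope = -dx/dy = -11/17 = -0.6471
b = My - (perp slope)*Mx = -7.5 + (-11*8.5)/(-17) = -7.5 + 5.5000 = -2.0000

y = -0.6471x - 2.0000


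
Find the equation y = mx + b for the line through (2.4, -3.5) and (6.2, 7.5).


m = (11.0)/(3.8) = 2.8947
b = y1 - m*x1 = -3.5 - (11.0*2.4)/(3.8) = -3.5 - 6.9474 = -10.4474

y = 2.8947x - 10.4474


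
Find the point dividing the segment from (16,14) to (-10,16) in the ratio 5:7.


Px = (5*(-10) + 7*16)/12 = 62/12 = 5.1667
Py = (5*16 + 7*14)/12 = 178/12 = 14.8333

P = (5.1667, 14.8333)


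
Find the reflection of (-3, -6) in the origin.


Reflection rule for origin: (-x, -y)
(-3, -6) -> (3, 6)

(3, 6)


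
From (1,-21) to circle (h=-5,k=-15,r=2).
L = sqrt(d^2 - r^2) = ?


d = sqrt((1+ 5)^2 + (-21+ 15)^2) = sqrt(36+36) = 8.4853
L = sqrt(72.0000 - 4) = sqrt(68.0000) = 8.2462

8.2462


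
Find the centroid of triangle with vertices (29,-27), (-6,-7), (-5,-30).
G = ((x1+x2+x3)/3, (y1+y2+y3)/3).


Gx = (29- 6- 5)/3 = 18/3 = 6.0000
Gy = (-27- 7- 30)/3 = -64/3 = -21.3333

G = (6.0000, -21.3333)


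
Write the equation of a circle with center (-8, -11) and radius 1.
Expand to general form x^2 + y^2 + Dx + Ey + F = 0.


(x+ 8)^2 + (y+ 11)^2 = 1^2
D = -2h = 16, E = -2k = 22
F = h^2+k^2-r^2 = 64+121-1 = 184

x^2 + y^2 + 16x + 22y + 184 = 0


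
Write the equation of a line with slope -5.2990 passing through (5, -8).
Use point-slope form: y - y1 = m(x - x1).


y + 8 = -5.2990(x - 5)
y = -5.2990x - 8 + 5.2990*5
y = -5.2990x + 18.4950

y = -5.2990x + 18.4950


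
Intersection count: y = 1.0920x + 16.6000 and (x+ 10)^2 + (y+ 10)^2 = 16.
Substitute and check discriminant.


Substitute y = 1.0920x + 16.6000: (x+ 10)^2 + (1.0920x+16.6000+ 10)^2 = 16
Expand to Ax^2 + Bx + C = 0, where b-k = 26.6
A = 1+m^2 = 2.192464
B = 2(m(b-k) - h) = 2(1.0920*26.6 + 10) = 78.0944
C = h^2 + (b-k)^2 - r^2 = 100 + 707.56 - 16 = 791.56
disc = B^2-4AC = 6098.7353 - 6941.8672 = -843.1319
disc < 0

0 intersection points


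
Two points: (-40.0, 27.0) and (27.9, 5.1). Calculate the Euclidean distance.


dx = 27.9 + 40.0 = 67.9
dy = 5.1 - 27.0 = -21.9
d = sqrt(4610.41 + 479.61) = sqrt(5090.02) = 71.3444

71.3444


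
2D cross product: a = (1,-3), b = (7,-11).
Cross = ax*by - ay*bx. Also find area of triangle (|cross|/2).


cross = 1*(-11) + 3*7 = -11 + 21 = 10
Triangle area = |10|/2 = 10/2 = 5.0000

cross = 10, triangle area = 5.0000


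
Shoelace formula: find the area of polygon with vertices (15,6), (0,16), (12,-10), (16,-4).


sum(xi*y_{i+1}) = 15*16 + 0*(-10) + 12*(-4) + 16*6 = 288
sum(yi*x_{i+1}) = 6*0 + 16*12 - 10*16 - 4*15 = -28
Area = |288 + 28|/2 = 316/2 = 158.0000

158.0000 sq units


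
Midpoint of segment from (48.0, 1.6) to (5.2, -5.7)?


Mx = (48.0 + 5.2)/2 = 53.2/2 = 26.6000
My = (1.6 - 5.7)/2 = -4.1/2 = -2.0500

(26.6000, -2.0500)


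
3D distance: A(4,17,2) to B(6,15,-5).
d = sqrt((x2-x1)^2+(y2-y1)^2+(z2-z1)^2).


dx=2, dy=-2, dz=-7
d = sqrt(4+4+49) = sqrt(57) = 7.5498

7.5498


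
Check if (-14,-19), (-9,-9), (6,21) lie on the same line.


-14*(-9-21) - 9*(21+ 19) + 6*(-19+ 9)
= 420 - 360 - 60 = 0

Yes, collinear (determinant = 0)


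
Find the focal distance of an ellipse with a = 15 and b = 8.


c^2 = 15^2 - 8^2 = 225 - 64 = 161
c = sqrt(161) = 12.6886

c = 12.6886


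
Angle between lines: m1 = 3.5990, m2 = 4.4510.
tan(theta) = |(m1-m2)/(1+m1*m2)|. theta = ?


m1-m2 = -0.852
1+m1*m2 = 17.019149
tan(theta) = |-0.852/17.019149| = 0.050061
theta = arctan(|-0.852/17.019149|) = 2.8659 degrees (acute angle)

2.8659 degrees


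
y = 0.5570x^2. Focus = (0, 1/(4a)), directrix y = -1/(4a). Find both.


a = 0.5570
1/(4a) = 0.4488
Focus = (0, 0.4488)
Directrix: y = -0.4488

Focus = (0, 0.4488), Directrix: y = -0.4488


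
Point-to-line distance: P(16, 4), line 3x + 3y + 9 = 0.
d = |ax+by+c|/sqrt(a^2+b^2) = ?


|3*16 + 3*4 + 9| = |69| = 69
sqrt(9 + 9) = sqrt(18) = 4.2426
d = 69/sqrt(18) = 16.2635

16.2635


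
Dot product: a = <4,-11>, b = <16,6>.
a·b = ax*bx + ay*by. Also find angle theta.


a·b = 4*16 - 11*6 = 64 - 66 = -2
|a| = sqrt(16+121) = 11.7047
|b| = sqrt(256+36) = 17.0880
cos(theta) = -2/(sqrt(137)*sqrt(292)) = -2/sqrt(40004) = -0.010000
theta = arccos(-2/sqrt(40004)) = 90.5729 degrees

a·b = -2, theta = 90.5729 deg


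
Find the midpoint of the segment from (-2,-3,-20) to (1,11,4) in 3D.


Mx = (-2+1)/2 = -0.5000
My = (-3+11)/2 = 4.0000
Mz = (-20+4)/2 = -8.0000

M = (-0.5000, 4.0000, -8.0000)


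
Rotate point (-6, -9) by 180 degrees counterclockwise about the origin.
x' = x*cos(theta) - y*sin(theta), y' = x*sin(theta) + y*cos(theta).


cos(180) = -1, sin(180) = 0
x' = -6*(-1) + 9*0 = 6
y' = -6*0 - 9*(-1) = 9

(6, 9)


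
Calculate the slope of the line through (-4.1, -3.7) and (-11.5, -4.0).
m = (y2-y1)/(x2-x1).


dy = -4.0 + 3.7 = -0.3
dx = -11.5 + 4.1 = -7.4
m = -0.3/(-7.4) = 0.0405

m = 0.0405


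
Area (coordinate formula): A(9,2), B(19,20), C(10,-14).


9*(20+ 14) = 306
19*(-14-2) = -304
10*(2-20) = -180
sum = -178
Area = |-178|/2 = 89.0000

89.0000 sq units


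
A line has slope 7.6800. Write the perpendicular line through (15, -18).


Perpendicular slope = -1/m1 = -1/7.6800 = -0.1302
b2 = y0 - m2*x0 = -18 + 15/7.6800 = -18 + 1.9531 = -16.0469

y = -0.1302x - 16.0469


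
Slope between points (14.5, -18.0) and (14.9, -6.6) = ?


dy = -6.6 + 18.0 = 11.4
dx = 14.9 - 14.5 = 0.4
m = 11.4/0.4 = 28.5000

m = 28.5000


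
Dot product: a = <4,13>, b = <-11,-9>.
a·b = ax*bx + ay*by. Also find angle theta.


a·b = 4*(-11) + 13*(-9) = -44 - 117 = -161
|a| = sqrt(16+169) = 13.6015
|b| = sqrt(121+81) = 14.2127
cos(theta) = -161/(sqrt(185)*sqrt(202)) = -161/sqrt(37370) = -0.832845
theta = arccos(-161/sqrt(37370)) = 146.3921 degrees

a·b = -161, theta = 146.3921 deg


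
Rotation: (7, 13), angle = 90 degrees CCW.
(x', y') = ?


cos(90) = 0, sin(90) = 1
x' = 7*0 - 13*1 = -13
y' = 7*1 + 13*0 = 7

(-13, 7)


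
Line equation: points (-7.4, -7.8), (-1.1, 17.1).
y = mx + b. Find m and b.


m = (24.9)/(6.3) = 3.9524
b = y1 - m*x1 = -7.8 - (24.9*(-7.4))/(6.3) = -7.8 + 29.2476 = 21.4476

y = 3.9524x + 21.4476


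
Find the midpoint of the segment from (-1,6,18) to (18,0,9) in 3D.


Mx = (-1+18)/2 = 8.5000
My = (6+0)/2 = 3.0000
Mz = (18+9)/2 = 13.5000

M = (8.5000, 3.0000, 13.5000)


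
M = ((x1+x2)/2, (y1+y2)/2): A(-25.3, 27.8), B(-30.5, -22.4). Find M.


Mx = (-25.3 - 30.5)/2 = -55.8/2 = -27.9000
My = (27.8 - 22.4)/2 = 5.4/2 = 2.7000

(-27.9000, 2.7000)


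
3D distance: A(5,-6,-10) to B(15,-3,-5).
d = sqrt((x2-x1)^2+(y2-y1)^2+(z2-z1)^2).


dx=10, dy=3, dz=5
d = sqrt(100+9+25) = sqrt(134) = 11.5758

11.5758


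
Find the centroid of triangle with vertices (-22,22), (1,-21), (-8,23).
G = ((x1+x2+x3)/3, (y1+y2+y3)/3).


Gx = (-22+1- 8)/3 = -29/3 = -9.6667
Gy = (22- 21+23)/3 = 24/3 = 8.0000

G = (-9.6667, 8.0000)


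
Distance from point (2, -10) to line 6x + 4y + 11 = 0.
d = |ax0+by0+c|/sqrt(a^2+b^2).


|6*2 + 4*(-10) + 11| = |-17| = 17
sqrt(36 + 16) = sqrt(52) = 7.2111
d = 17/sqrt(52) = 2.3575

2.3575


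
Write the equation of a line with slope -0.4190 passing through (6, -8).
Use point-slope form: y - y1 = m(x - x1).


y + 8 = -0.4190(x - 6)
y = -0.4190x - 8 + 0.4190*6
y = -0.4190x - 5.4860

y = -0.4190x - 5.4860


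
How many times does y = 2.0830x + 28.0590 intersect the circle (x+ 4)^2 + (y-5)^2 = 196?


Substitute y = 2.0830x + 28.0590: (x+ 4)^2 + (2.0830x+28.0590-5)^2 = 196
Expand to Ax^2 + Bx + C = 0, where b-k = 23.059
A = 1+m^2 = 5.338889
B = 2(m(b-k) - h) = 2(2.0830*23.059 + 4) = 104.063794
C = h^2 + (b-k)^2 - r^2 = 16 + 531.717481 - 196 = 351.717481
disc = B^2-4AC = 10829.2732 - 7511.1224 = 3318.1508
disc > 0

2 intersection points


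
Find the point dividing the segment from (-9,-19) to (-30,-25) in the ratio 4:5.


Px = (4*(-30) + 5*(-9))/9 = -165/9 = -18.3333
Py = (4*(-25) + 5*(-19))/9 = -195/9 = -21.6667

P = (-18.3333, -21.6667)


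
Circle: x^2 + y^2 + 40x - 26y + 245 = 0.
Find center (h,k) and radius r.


h = -D/2 = -40/2 = -20
k = -E/2 = 26/2 = 13
r^2 = h^2 + k^2 - F = 400 + 169 - 245 = 324
r = 18

Center (-20, 13), radius = 18


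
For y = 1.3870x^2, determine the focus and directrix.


a = 1.3870
1/(4a) = 0.1802
Focus = (0, 0.1802)
Directrix: y = -0.1802

Focus = (0, 0.1802), Directrix: y = -0.1802


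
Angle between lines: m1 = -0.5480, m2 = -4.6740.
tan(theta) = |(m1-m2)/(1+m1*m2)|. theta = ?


m1-m2 = 4.126
1+m1*m2 = 3.561352
tan(theta) = |4.126/3.561352| = 1.158549
theta = arctan(|4.126/3.561352|) = 49.2009 degrees (acute angle)

49.2009 degrees


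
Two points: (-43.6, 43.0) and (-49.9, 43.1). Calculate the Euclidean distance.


dx = -49.9 + 43.6 = -6.3
dy = 43.1 - 43.0 = 0.1
d = sqrt(39.69 + 0.01) = sqrt(39.7) = 6.3008

6.3008


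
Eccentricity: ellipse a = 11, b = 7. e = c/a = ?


c = sqrt(121-49) = sqrt(72) = 8.4853
e = c/a = sqrt(72)/11 = 0.7714

e = 0.7714


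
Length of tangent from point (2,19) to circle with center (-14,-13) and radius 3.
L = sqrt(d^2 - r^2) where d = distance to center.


d = sqrt((2+ 14)^2 + (19+ 13)^2) = sqrt(256+1024) = 35.7771
L = sqrt(1280.0000 - 9) = sqrt(1271.0000) = 35.6511

35.6511


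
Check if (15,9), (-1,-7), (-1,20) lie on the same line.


15*(-7-20) - 1*(20-9) - 1*(9+ 7)
= -405 - 11 - 16 = -432

No, not collinear (determinant = -432)


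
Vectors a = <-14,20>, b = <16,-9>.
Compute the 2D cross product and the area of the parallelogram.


cross = -14*(-9) - 20*16 = 126 - 320 = -194
Parallelogram area = |-194| = 194

cross = -194, parallelogram area = 194


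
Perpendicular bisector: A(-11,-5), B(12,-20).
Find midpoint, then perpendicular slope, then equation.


Midpoint = (0.5, -12.5)
Slope of AB = dy/dx = -15/23 = -0.6522
Perp slope = -dx/dy = 23/15 = 1.5333
b = My - (perp slope)*Mx = -12.5 + (23*0.5)/(-15) = -12.5 - 0.7667 = -13.2667

y = 1.5333x - 13.2667


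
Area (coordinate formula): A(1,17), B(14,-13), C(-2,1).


1*(-13-1) = -14
14*(1-17) = -224
-2*(17+ 13) = -60
sum = -298
Area = |-298|/2 = 149.0000

149.0000 sq units


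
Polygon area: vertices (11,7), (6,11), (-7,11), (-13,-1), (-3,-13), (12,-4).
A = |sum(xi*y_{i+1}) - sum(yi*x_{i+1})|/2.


sum(xi*y_{i+1}) = 11*11 + 6*11 - 7*(-1) - 13*(-13) - 3*(-4) + 12*7 = 459
sum(yi*x_{i+1}) = 7*6 + 11*(-7) + 11*(-13) - 1*(-3) - 13*12 - 4*11 = -375
Area = |459 + 375|/2 = 834/2 = 417.0000

417.0000 sq units


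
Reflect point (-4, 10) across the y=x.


Reflection rule for y=x: (y, x)
(-4, 10) -> (10, -4)

(10, -4)


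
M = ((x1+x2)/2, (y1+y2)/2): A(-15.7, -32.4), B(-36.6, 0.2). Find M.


Mx = (-15.7 - 36.6)/2 = -52.3/2 = -26.1500
My = (-32.4 + 0.2)/2 = -32.2/2 = -16.1000

(-26.1500, -16.1000)


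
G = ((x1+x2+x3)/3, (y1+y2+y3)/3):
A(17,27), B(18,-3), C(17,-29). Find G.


Gx = (17+18+17)/3 = 52/3 = 17.3333
Gy = (27- 3- 29)/3 = -5/3 = -1.6667

G = (17.3333, -1.6667)


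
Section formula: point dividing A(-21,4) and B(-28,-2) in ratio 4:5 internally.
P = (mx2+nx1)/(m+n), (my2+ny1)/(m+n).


Px = (4*(-28) + 5*(-21))/9 = -217/9 = -24.1111
Py = (4*(-2) + 5*4)/9 = 12/9 = 1.3333

P = (-24.1111, 1.3333)


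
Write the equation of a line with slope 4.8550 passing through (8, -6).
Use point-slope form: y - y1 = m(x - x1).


y + 6 = 4.8550(x - 8)
y = 4.8550x - 6 - 4.8550*8
y = 4.8550x - 44.8400

y = 4.8550x - 44.8400


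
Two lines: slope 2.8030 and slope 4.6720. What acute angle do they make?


m1-m2 = -1.869
1+m1*m2 = 14.095616
tan(theta) = |-1.869/14.095616| = 0.132594
theta = arctan(|-1.869/14.095616|) = 7.5530 degrees (acute angle)

7.5530 degrees


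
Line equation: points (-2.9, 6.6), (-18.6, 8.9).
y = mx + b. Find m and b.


m = (2.3)/(-15.7) = -0.1465
b = y1 - m*x1 = 6.6 - (2.3*(-2.9))/(-15.7) = 6.6 - 0.4248 = 6.1752

y = -0.1465x + 6.1752


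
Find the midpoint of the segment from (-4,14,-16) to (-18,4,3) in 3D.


Mx = (-4- 18)/2 = -11.0000
My = (14+4)/2 = 9.0000
Mz = (-16+3)/2 = -6.5000

M = (-11.0000, 9.0000, -6.5000)


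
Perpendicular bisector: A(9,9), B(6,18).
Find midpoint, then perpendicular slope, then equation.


Midpoint = (7.5, 13.5)
Slope of AB = dy/dx = 9/(-3) = -3.0000
Perp slope = -dx/dy = 3/9 = 0.3333
b = My - (perp slope)*Mx = 13.5 + (-3*7.5)/9 = 13.5 - 2.5000 = 11.0000

y = 0.3333x + 11.0000


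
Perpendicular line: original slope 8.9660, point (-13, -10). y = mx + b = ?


Perpendicular slope = -1/m1 = -1/8.9660 = -0.1115
b2 = y0 - m2*x0 = -10 - 13/8.9660 = -10 - 1.4499 = -11.4499

y = -0.1115x - 11.4499


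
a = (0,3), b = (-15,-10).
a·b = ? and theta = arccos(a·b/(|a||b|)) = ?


a·b = 0*(-15) + 3*(-10) = 0 - 30 = -30
|a| = sqrt(0+9) = 3.0000
|b| = sqrt(225+100) = 18.0278
cos(theta) = -30/(sqrt(9)*sqrt(325)) = -30/sqrt(2925) = -0.554700
theta = arccos(-30/sqrt(2925)) = 123.6901 degrees

a·b = -30, theta = 123.6901 deg


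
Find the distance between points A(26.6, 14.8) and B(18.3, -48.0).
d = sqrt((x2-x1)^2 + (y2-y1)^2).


dx = 18.3 - 26.6 = -8.3
dy = -48.0 - 14.8 = -62.8
d = sqrt(68.89 + 3943.84) = sqrt(4012.73) = 63.3461

63.3461


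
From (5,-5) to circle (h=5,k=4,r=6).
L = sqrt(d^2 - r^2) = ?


d = sqrt((5-5)^2 + (-5-4)^2) = sqrt(0+81) = 9.0000
L = sqrt(81.0000 - 36) = sqrt(45.0000) = 6.7082

6.7082


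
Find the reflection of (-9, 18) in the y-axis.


Reflection rule for y-axis: (-x, y)
(-9, 18) -> (9, 18)

(9, 18)


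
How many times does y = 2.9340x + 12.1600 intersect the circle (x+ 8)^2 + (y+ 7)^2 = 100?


Substitute y = 2.9340x + 12.1600: (x+ 8)^2 + (2.9340x+12.1600+ 7)^2 = 100
Expand to Ax^2 + Bx + C = 0, where b-k = 19.16
A = 1+m^2 = 9.608356
B = 2(m(b-k) - h) = 2(2.9340*19.16 + 8) = 128.43088
C = h^2 + (b-k)^2 - r^2 = 64 + 367.1056 - 100 = 331.1056
disc = B^2-4AC = 16494.4909 - 12725.5219 = 3768.9690
disc > 0

2 intersection points


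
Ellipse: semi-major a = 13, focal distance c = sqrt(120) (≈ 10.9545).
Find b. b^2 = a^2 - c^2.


b^2 = 13^2 - (sqrt(120))^2 = 169 - 120 = 49
b = sqrt(49) = 7

b = 7


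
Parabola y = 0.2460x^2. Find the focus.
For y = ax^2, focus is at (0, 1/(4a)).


a = 0.2460
4a = 0.9840
focus = (0, 1/0.9840) = (0, 1.0163)

Focus = (0, 1.0163)


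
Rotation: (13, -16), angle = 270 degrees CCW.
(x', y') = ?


cos(270) = 0, sin(270) = -1
x' = 13*0 + 16*(-1) = -16
y' = 13*(-1) - 16*0 = -13

(-16, -13)


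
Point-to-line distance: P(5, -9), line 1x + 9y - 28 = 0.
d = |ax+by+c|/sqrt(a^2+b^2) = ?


|1*5 + 9*(-9) - 28| = |-104| = 104
sqrt(1 + 81) = sqrt(82) = 9.0554
d = 104/sqrt(82) = 11.4849

11.4849


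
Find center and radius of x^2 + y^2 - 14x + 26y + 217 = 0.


h = -D/2 = 14/2 = 7
k = -E/2 = -26/2 = -13
r^2 = h^2 + k^2 - F = 49 + 169 - 217 = 1
r = 1

Center (7, -13), radius = 1


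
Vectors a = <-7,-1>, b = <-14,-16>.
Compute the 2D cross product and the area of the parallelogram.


cross = -7*(-16) + 1*(-14) = 112 - 14 = 98
Parallelogram area = |98| = 98

cross = 98, parallelogram area = 98


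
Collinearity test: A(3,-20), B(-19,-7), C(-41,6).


3*(-7-6) - 19*(6+ 20) - 41*(-20+ 7)
= -39 - 494 + 533 = 0

Yes, collinear (determinant = 0)


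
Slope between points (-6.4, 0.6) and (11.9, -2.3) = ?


dy = -2.3 - 0.6 = -2.9
dx = 11.9 + 6.4 = 18.3
m = -2.9/18.3 = -0.1585

m = -0.1585


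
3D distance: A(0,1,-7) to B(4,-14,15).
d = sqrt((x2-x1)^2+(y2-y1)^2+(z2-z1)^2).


dx=4, dy=-15, dz=22
d = sqrt(16+225+484) = sqrt(725) = 26.9258

26.9258


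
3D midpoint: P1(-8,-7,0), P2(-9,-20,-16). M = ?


Mx = (-8- 9)/2 = -8.5000
My = (-7- 20)/2 = -13.5000
Mz = (0- 16)/2 = -8.0000

M = (-8.5000, -13.5000, -8.0000)


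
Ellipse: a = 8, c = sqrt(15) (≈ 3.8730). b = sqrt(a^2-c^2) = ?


b^2 = 8^2 - (sqrt(15))^2 = 64 - 15 = 49
b = sqrt(49) = 7

b = 7


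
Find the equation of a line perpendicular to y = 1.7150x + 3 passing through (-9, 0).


Perpendicular slope = -1/m1 = -1/1.7150 = -0.5831
b2 = y0 - m2*x0 = 0 - 9/1.7150 = 0 - 5.2478 = -5.2478

y = -0.5831x - 5.2478


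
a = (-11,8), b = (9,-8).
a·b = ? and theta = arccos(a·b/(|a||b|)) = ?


a·b = -11*9 + 8*(-8) = -99 - 64 = -163
|a| = sqrt(121+64) = 13.6015
|b| = sqrt(81+64) = 12.0416
cos(theta) = -163/(sqrt(185)*sqrt(145)) = -163/sqrt(26825) = -0.995217
theta = arccos(-163/sqrt(26825)) = 174.3938 degrees

a·b = -163, theta = 174.3938 deg


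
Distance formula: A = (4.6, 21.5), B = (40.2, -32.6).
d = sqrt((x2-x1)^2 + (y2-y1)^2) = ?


dx = 40.2 - 4.6 = 35.6
dy = -32.6 - 21.5 = -54.1
d = sqrt(1267.36 + 2926.81) = sqrt(4194.17) = 64.7624

64.7624


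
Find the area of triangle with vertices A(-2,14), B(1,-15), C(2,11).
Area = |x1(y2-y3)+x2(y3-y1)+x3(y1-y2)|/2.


-2*(-15-11) = 52
1*(11-14) = -3
2*(14+ 15) = 58
sum = 107
Area = |107|/2 = 53.5000

53.5000 sq units


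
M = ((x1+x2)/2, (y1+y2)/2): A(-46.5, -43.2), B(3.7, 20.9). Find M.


Mx = (-46.5 + 3.7)/2 = -42.8/2 = -21.4000
My = (-43.2 + 20.9)/2 = -22.3/2 = -11.1500

(-21.4000, -11.1500)


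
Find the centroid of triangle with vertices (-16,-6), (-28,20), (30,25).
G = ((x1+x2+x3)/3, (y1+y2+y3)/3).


Gx = (-16- 28+30)/3 = -14/3 = -4.6667
Gy = (-6+20+25)/3 = 39/3 = 13.0000

G = (-4.6667, 13.0000)


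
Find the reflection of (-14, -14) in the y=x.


Reflection rule for y=x: (y, x)
(-14, -14) -> (-14, -14)

(-14, -14)


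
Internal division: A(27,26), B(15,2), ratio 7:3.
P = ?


Px = (7*15 + 3*27)/10 = 186/10 = 18.6000
Py = (7*2 + 3*26)/10 = 92/10 = 9.2000

P = (18.6000, 9.2000)


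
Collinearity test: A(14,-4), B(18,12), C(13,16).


14*(12-16) + 18*(16+ 4) + 13*(-4-12)
= -56 + 360 - 208 = 96

No, not collinear (determinant = 96)


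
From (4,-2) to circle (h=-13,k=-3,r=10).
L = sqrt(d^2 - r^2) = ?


d = sqrt((4+ 13)^2 + (-2+ 3)^2) = sqrt(289+1) = 17.0294
L = sqrt(290.0000 - 100) = sqrt(190.0000) = 13.7840

13.7840


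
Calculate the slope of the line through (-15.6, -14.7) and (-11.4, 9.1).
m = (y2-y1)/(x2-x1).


dy = 9.1 + 14.7 = 23.8
dx = -11.4 + 15.6 = 4.2
m = 23.8/4.2 = 5.6667

m = 5.6667


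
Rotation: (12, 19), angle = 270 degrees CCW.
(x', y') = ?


cos(270) = 0, sin(270) = -1
x' = 12*0 - 19*(-1) = 19
y' = 12*(-1) + 19*0 = -12

(19, -12)


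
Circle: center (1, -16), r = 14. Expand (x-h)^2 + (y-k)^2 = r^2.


(x-1)^2 + (y+ 16)^2 = 14^2
D = -2h = -2, E = -2k = 32
F = h^2+k^2-r^2 = 1+256-196 = 61

x^2 + y^2 - 2x + 32y + 61 = 0


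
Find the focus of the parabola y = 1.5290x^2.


a = 1.5290
4a = 6.1160
focus = (0, 1/6.1160) = (0, 0.1635)

Focus = (0, 0.1635)


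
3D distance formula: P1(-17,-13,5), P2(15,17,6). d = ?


dx=32, dy=30, dz=1
d = sqrt(1024+900+1) = sqrt(1925) = 43.8748

43.8748


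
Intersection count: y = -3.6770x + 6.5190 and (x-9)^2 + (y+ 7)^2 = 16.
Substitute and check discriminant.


Substitute y = -3.6770x + 6.5190: (x-9)^2 + (-3.6770x+6.5190+ 7)^2 = 16
Expand to Ax^2 + Bx + C = 0, where b-k = 13.519
A = 1+m^2 = 14.520329
B = 2(m(b-k) - h) = 2(-3.6770*13.519 - 9) = -117.418726
C = h^2 + (b-k)^2 - r^2 = 81 + 182.763361 - 16 = 247.763361
disc = B^2-4AC = 13787.1572 - 14390.4221 = -603.2649
disc < 0

0 intersection points


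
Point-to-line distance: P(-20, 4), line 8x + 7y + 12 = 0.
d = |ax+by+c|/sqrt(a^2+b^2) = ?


|8*(-20) + 7*4 + 12| = |-120| = 120
sqrt(64 + 49) = sqrt(113) = 10.6301
d = 120/sqrt(113) = 11.2887

11.2887


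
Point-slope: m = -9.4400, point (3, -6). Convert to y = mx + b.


y + 6 = -9.4400(x - 3)
y = -9.4400x - 6 + 9.4400*3
y = -9.4400x + 22.3200

y = -9.4400x + 22.3200


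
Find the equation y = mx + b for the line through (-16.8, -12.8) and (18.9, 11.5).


m = (24.3)/(35.7) = 0.6807
b = y1 - m*x1 = -12.8 - (24.3*(-16.8))/(35.7) = -12.8 + 11.4353 = -1.3647

y = 0.6807x - 1.3647


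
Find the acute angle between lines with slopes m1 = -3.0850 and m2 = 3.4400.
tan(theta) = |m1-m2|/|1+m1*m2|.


m1-m2 = -6.525
1+m1*m2 = -9.6124
tan(theta) = |-6.525/(-9.6124)| = 0.678811
theta = arctan(|-6.525/(-9.6124)|) = 34.1691 degrees (acute angle)

34.1691 degrees


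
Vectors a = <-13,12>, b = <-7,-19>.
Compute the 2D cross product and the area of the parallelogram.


cross = -13*(-19) - 12*(-7) = 247 + 84 = 331
Parallelogram area = |331| = 331

cross = 331, parallelogram area = 331


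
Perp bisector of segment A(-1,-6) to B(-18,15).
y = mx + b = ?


Midpoint = (-9.5, 4.5)
Slope of AB = dy/dx = 21/(-17) = -1.2353
Perp slope = -dx/dy = 17/21 = 0.8095
b = My - (perp slope)*Mx = 4.5 + (-17*(-9.5))/21 = 4.5 + 7.6905 = 12.1905

y = 0.8095x + 12.1905


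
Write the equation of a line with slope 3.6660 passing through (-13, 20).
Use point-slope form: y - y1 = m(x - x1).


y - 20 = 3.6660(x + 13)
y = 3.6660x + 20 - 3.6660*(-13)
y = 3.6660x + 67.6580

y = 3.6660x + 67.6580


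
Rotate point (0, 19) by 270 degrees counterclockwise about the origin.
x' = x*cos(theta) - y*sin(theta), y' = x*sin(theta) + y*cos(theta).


cos(270) = 0, sin(270) = -1
x' = 0*0 - 19*(-1) = 19
y' = 0*(-1) + 19*0 = 0

(19, 0)


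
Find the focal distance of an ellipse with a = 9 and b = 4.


c^2 = 9^2 - 4^2 = 81 - 16 = 65
c = sqrt(65) = 8.0623

c = 8.0623


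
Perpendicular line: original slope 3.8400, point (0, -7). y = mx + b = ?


Perpendicular slope = -1/m1 = -1/3.8400 = -0.2604
b2 = y0 - m2*x0 = -7 + 0/3.8400 = -7 + 0 = -7.0000

y = -0.2604x - 7.0000


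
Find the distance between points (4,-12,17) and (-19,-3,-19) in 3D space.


dx=-23, dy=9, dz=-36
d = sqrt(529+81+1296) = sqrt(1906) = 43.6578

43.6578


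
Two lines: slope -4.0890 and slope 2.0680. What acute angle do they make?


m1-m2 = -6.157
1+m1*m2 = -7.456052
tan(theta) = |-6.157/(-7.456052)| = 0.825772
theta = arctan(|-6.157/(-7.456052)|) = 39.5489 degrees (acute angle)

39.5489 degrees


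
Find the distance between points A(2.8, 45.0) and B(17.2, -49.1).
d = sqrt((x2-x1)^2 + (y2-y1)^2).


dx = 17.2 - 2.8 = 14.4
dy = -49.1 - 45.0 = -94.1
d = sqrt(207.36 + 8854.81) = sqrt(9062.17) = 95.1954

95.1954


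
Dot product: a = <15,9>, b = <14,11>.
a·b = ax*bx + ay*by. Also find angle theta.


a·b = 15*14 + 9*11 = 210 + 99 = 309
|a| = sqrt(225+81) = 17.4929
|b| = sqrt(196+121) = 17.8045
cos(theta) = 309/(sqrt(306)*sqrt(317)) = 309/sqrt(97002) = 0.992129
theta = arccos(309/sqrt(97002)) = 7.1935 degrees

a·b = 309, theta = 7.1935 deg


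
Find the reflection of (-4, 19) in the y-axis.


Reflection rule for y-axis: (-x, y)
(-4, 19) -> (4, 19)

(4, 19)


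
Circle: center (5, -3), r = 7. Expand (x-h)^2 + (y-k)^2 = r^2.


(x-5)^2 + (y+ 3)^2 = 7^2
D = -2h = -10, E = -2k = 6
F = h^2+k^2-r^2 = 25+9-49 = -15

x^2 + y^2 - 10x + 6y - 15 = 0


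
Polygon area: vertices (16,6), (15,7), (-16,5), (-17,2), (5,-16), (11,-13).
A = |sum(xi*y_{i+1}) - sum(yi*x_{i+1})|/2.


sum(xi*y_{i+1}) = 16*7 + 15*5 - 16*2 - 17*(-16) + 5*(-13) + 11*6 = 428
sum(yi*x_{i+1}) = 6*15 + 7*(-16) + 5*(-17) + 2*5 - 16*11 - 13*16 = -481
Area = |428 + 481|/2 = 909/2 = 454.5000

454.5000 sq units


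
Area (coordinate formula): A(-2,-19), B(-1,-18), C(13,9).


-2*(-18-9) = 54
-1*(9+ 19) = -28
13*(-19+ 18) = -13
sum = 13
Area = |13|/2 = 6.5000

6.5000 sq units


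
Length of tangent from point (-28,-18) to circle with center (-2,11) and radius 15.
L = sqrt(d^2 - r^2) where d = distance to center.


d = sqrt((-28+ 2)^2 + (-18-11)^2) = sqrt(676+841) = 38.9487
L = sqrt(1517.0000 - 225) = sqrt(1292.0000) = 35.9444

35.9444


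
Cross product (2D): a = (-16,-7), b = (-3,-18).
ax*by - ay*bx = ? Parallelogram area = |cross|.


cross = -16*(-18) + 7*(-3) = 288 - 21 = 267
Parallelogram area = |267| = 267

cross = 267, parallelogram area = 267


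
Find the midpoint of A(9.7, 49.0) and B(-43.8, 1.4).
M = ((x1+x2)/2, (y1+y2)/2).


Mx = (9.7 - 43.8)/2 = -34.1/2 = -17.0500
My = (49.0 + 1.4)/2 = 50.4/2 = 25.2000

(-17.0500, 25.2000)


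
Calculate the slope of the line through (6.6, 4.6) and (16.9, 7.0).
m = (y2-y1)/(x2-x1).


dy = 7.0 - 4.6 = 2.4
dx = 16.9 - 6.6 = 10.3
m = 2.4/10.3 = 0.2330

m = 0.2330


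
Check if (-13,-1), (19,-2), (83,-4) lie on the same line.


-13*(-2+ 4) + 19*(-4+ 1) + 83*(-1+ 2)
= -26 - 57 + 83 = 0

Yes, collinear (determinant = 0)


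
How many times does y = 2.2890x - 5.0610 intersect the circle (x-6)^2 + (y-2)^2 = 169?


Substitute y = 2.2890x - 5.0610: (x-6)^2 + (2.2890x- 5.0610-2)^2 = 169
Expand to Ax^2 + Bx + C = 0, where b-k = -7.061
A = 1+m^2 = 6.239521
B = 2(m(b-k) - h) = 2(2.2890*(-7.061) - 6) = -44.325258
C = h^2 + (b-k)^2 - r^2 = 36 + 49.857721 - 169 = -83.142279
disc = B^2-4AC = 1964.7285 + 2075.0720 = 4039.8005
disc > 0

2 intersection points


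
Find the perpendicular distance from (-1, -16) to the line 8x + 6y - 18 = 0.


|8*(-1) + 6*(-16) - 18| = |-122| = 122
sqrt(64 + 36) = sqrt(100) = 10.0000
d = 122/sqrt(100) = 12.2000

12.2000


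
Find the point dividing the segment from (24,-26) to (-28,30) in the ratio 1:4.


Px = (1*(-28) + 4*24)/5 = 68/5 = 13.6000
Py = (1*30 + 4*(-26))/5 = -74/5 = -14.8000

P = (13.6000, -14.8000)


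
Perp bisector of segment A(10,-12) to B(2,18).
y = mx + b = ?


Midpoint = (6, 3)
Slope of AB = dy/dx = 30/(-8) = -3.7500
Perp slope = -dx/dy = 8/30 = 0.2667
b = My - (perp slope)*Mx = 3 + (-8*6)/30 = 3 - 1.6000 = 1.4000

y = 0.2667x + 1.4000


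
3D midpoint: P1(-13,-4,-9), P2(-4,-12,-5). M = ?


Mx = (-13- 4)/2 = -8.5000
My = (-4- 12)/2 = -8.0000
Mz = (-9- 5)/2 = -7.0000

M = (-8.5000, -8.0000, -7.0000)


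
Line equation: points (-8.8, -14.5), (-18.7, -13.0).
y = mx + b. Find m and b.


m = (1.5)/(-9.9) = -0.1515
b = y1 - m*x1 = -14.5 - (1.5*(-8.8))/(-9.9) = -14.5 - 1.3333 = -15.8333

y = -0.1515x - 15.8333


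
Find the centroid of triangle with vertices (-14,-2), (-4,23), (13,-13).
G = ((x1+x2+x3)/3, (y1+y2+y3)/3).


Gx = (-14- 4+13)/3 = -5/3 = -1.6667
Gy = (-2+23- 13)/3 = 8/3 = 2.6667

G = (-1.6667, 2.6667)


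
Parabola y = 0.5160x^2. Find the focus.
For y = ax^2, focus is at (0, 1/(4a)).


a = 0.5160
4a = 2.0640
focus = (0, 1/2.0640) = (0, 0.4845)

Focus = (0, 0.4845)


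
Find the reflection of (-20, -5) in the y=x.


Reflection rule for y=x: (y, x)
(-20, -5) -> (-5, -20)

(-5, -20)


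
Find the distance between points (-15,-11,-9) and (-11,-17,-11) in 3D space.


dx=4, dy=-6, dz=-2
d = sqrt(16+36+4) = sqrt(56) = 7.4833

7.4833


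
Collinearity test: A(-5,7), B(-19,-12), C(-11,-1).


-5*(-12+ 1) - 19*(-1-7) - 11*(7+ 12)
= 55 + 152 - 209 = -2

No, not collinear (determinant = -2)


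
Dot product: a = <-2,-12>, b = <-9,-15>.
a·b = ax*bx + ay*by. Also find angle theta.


a·b = -2*(-9) - 12*(-15) = 18 + 180 = 198
|a| = sqrt(4+144) = 12.1655
|b| = sqrt(81+225) = 17.4929
cos(theta) = 198/(sqrt(148)*sqrt(306)) = 198/sqrt(45288) = 0.930408
theta = arccos(198/sqrt(45288)) = 21.5014 degrees

a·b = 198, theta = 21.5014 deg


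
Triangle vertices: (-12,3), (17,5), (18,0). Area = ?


-12*(5-0) = -60
17*(0-3) = -51
18*(3-5) = -36
sum = -147
Area = |-147|/2 = 73.5000

73.5000 sq units


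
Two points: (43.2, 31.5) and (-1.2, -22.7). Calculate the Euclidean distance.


dx = -1.2 - 43.2 = -44.4
dy = -22.7 - 31.5 = -54.2
d = sqrt(1971.36 + 2937.64) = sqrt(4909) = 70.0643

70.0643


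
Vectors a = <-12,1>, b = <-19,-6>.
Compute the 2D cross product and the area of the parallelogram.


cross = -12*(-6) - 1*(-19) = 72 + 19 = 91
Parallelogram area = |91| = 91

cross = 91, parallelogram area = 91


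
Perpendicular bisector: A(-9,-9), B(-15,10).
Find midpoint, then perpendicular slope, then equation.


Midpoint = (-12, 0.5)
Slope of AB = dy/dx = 19/(-6) = -3.1667
Perp slope = -dx/dy = 6/19 = 0.3158
b = My - (perp slope)*Mx = 0.5 + (-6*(-12))/19 = 0.5 + 3.7895 = 4.2895

y = 0.3158x + 4.2895


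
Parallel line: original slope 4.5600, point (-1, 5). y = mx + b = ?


Parallel lines have equal slopes.
m2 = 4.5600
b2 = 5 - 4.5600*(-1) = 9.5600

y = 4.5600x + 9.5600


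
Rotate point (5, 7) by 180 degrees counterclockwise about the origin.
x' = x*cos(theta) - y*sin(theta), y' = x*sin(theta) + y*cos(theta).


cos(180) = -1, sin(180) = 0
x' = 5*(-1) - 7*0 = -5
y' = 5*0 + 7*(-1) = -7

(-5, -7)


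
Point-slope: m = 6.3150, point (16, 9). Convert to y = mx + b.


y - 9 = 6.3150(x - 16)
y = 6.3150x + 9 - 6.3150*16
y = 6.3150x - 92.0400

y = 6.3150x - 92.0400


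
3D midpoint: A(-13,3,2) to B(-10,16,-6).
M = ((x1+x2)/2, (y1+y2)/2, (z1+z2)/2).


Mx = (-13- 10)/2 = -11.5000
My = (3+16)/2 = 9.5000
Mz = (2- 6)/2 = -2.0000

M = (-11.5000, 9.5000, -2.0000)


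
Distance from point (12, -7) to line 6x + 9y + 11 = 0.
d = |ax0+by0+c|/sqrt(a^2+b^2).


|6*12 + 9*(-7) + 11| = |20| = 20
sqrt(36 + 81) = sqrt(117) = 10.8167
d = 20/sqrt(117) = 1.8490

1.8490


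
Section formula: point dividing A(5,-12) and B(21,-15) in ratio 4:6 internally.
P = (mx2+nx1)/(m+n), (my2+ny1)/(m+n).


Px = (4*21 + 6*5)/10 = 114/10 = 11.4000
Py = (4*(-15) + 6*(-12))/10 = -132/10 = -13.2000

P = (11.4000, -13.2000)


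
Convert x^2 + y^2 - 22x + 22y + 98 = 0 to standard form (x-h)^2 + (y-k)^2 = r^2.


h = -D/2 = 22/2 = 11
k = -E/2 = -22/2 = -11
r^2 = h^2 + k^2 - F = 121 + 121 - 98 = 144
r = 12

Center (11, -11), radius = 12


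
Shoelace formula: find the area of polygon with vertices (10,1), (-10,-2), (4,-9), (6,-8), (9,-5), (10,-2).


sum(xi*y_{i+1}) = 10*(-2) - 10*(-9) + 4*(-8) + 6*(-5) + 9*(-2) + 10*1 = 0
sum(yi*x_{i+1}) = 1*(-10) - 2*4 - 9*6 - 8*9 - 5*10 - 2*10 = -214
Area = |0 + 214|/2 = 214/2 = 107.0000

107.0000 sq units


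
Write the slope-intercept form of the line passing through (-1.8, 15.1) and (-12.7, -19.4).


m = (-34.5)/(-10.9) = 3.1651
b = y1 - m*x1 = 15.1 - (-34.5*(-1.8))/(-10.9) = 15.1 + 5.6972 = 20.7972

y = 3.1651x + 20.7972


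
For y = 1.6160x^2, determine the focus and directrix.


a = 1.6160
1/(4a) = 0.1547
Focus = (0, 0.1547)
Directrix: y = -0.1547

Focus = (0, 0.1547), Directrix: y = -0.1547


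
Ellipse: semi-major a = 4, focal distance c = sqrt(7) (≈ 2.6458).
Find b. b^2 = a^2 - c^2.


b^2 = 4^2 - (sqrt(7))^2 = 16 - 7 = 9
b = sqrt(9) = 3

b = 3


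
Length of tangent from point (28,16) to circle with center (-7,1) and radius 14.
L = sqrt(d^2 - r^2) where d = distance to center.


d = sqrt((28+ 7)^2 + (16-1)^2) = sqrt(1225+225) = 38.0789
L = sqrt(1450.0000 - 196) = sqrt(1254.0000) = 35.4119

35.4119


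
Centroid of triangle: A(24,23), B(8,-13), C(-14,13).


Gx = (24+8- 14)/3 = 18/3 = 6.0000
Gy = (23- 13+13)/3 = 23/3 = 7.6667

G = (6.0000, 7.6667)


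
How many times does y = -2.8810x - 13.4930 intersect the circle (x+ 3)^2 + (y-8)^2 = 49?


Substitute y = -2.8810x - 13.4930: (x+ 3)^2 + (-2.8810x- 13.4930-8)^2 = 49
Expand to Ax^2 + Bx + C = 0, where b-k = -21.493
A = 1+m^2 = 9.300161
B = 2(m(b-k) - h) = 2(-2.8810*(-21.493) + 3) = 129.842666
C = h^2 + (b-k)^2 - r^2 = 9 + 461.949049 - 49 = 421.949049
disc = B^2-4AC = 16859.1179 - 15696.7764 = 1162.3415
disc > 0

2 intersection points


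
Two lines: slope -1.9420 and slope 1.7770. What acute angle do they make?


m1-m2 = -3.719
1+m1*m2 = -2.450934
tan(theta) = |-3.719/(-2.450934)| = 1.517381
theta = arctan(|-3.719/(-2.450934)|) = 56.6139 degrees (acute angle)

56.6139 degrees


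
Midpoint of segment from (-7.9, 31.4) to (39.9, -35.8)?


Mx = (-7.9 + 39.9)/2 = 32.0/2 = 16.0000
My = (31.4 - 35.8)/2 = -4.4/2 = -2.2000

(16.0000, -2.2000)


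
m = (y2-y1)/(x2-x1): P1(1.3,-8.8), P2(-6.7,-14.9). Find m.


dy = -14.9 + 8.8 = -6.1
dx = -6.7 - 1.3 = -8.0
m = -6.1/(-8.0) = 0.7625

m = 0.7625


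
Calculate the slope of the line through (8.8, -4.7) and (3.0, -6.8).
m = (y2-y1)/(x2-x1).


dy = -6.8 + 4.7 = -2.1
dx = 3.0 - 8.8 = -5.8
m = -2.1/(-5.8) = 0.3621

m = 0.3621


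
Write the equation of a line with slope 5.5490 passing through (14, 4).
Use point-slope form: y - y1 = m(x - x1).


y - 4 = 5.5490(x - 14)
y = 5.5490x + 4 - 5.5490*14
y = 5.5490x - 73.6860

y = 5.5490x - 73.6860


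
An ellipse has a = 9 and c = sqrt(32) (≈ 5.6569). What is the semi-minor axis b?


b^2 = 9^2 - (sqrt(32))^2 = 81 - 32 = 49
b = sqrt(49) = 7

b = 7


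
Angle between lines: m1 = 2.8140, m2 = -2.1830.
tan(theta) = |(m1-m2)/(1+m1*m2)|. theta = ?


m1-m2 = 4.997
1+m1*m2 = -5.142962
tan(theta) = |4.997/(-5.142962)| = 0.971619
theta = arctan(|4.997/(-5.142962)|) = 44.1753 degrees (acute angle)

44.1753 degrees


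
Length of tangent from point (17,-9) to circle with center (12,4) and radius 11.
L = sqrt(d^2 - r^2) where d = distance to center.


d = sqrt((17-12)^2 + (-9-4)^2) = sqrt(25+169) = 13.9284
L = sqrt(194.0000 - 121) = sqrt(73.0000) = 8.5440

8.5440


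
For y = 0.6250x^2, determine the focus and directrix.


a = 0.6250
1/(4a) = 0.4000
Focus = (0, 0.4000)
Directrix: y = -0.4000

Focus = (0, 0.4000), Directrix: y = -0.4000


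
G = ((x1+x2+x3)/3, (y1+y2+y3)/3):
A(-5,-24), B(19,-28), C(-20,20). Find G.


Gx = (-5+19- 20)/3 = -6/3 = -2.0000
Gy = (-24- 28+20)/3 = -32/3 = -10.6667

G = (-2.0000, -10.6667)


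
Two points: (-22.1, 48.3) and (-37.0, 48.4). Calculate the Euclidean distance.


dx = -37.0 + 22.1 = -14.9
dy = 48.4 - 48.3 = 0.1
d = sqrt(222.01 + 0.01) = sqrt(222.02) = 14.9003

14.9003


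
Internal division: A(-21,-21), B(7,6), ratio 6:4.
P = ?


Px = (6*7 + 4*(-21))/10 = -42/10 = -4.2000
Py = (6*6 + 4*(-21))/10 = -48/10 = -4.8000

P = (-4.2000, -4.8000)


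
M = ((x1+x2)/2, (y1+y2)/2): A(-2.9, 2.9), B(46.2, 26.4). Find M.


Mx = (-2.9 + 46.2)/2 = 43.3/2 = 21.6500
My = (2.9 + 26.4)/2 = 29.3/2 = 14.6500

(21.6500, 14.6500)


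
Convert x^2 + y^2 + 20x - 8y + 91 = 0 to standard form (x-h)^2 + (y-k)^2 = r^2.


h = -D/2 = -20/2 = -10
k = -E/2 = 8/2 = 4
r^2 = h^2 + k^2 - F = 100 + 16 - 91 = 25
r = 5

Center (-10, 4), radius = 5


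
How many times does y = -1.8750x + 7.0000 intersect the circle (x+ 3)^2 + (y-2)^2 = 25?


Substitute y = -1.8750x + 7.0000: (x+ 3)^2 + (-1.8750x+7.0000-2)^2 = 25
Expand to Ax^2 + Bx + C = 0, where b-k = 5
A = 1+m^2 = 4.515625
B = 2(m(b-k) - h) = 2(-1.8750*5 + 3) = -12.75
C = h^2 + (b-k)^2 - r^2 = 9 + 25 - 25 = 9
disc = B^2-4AC = 162.5625 - 162.5625 = 0
disc = 0

1 intersection point (tangent)
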